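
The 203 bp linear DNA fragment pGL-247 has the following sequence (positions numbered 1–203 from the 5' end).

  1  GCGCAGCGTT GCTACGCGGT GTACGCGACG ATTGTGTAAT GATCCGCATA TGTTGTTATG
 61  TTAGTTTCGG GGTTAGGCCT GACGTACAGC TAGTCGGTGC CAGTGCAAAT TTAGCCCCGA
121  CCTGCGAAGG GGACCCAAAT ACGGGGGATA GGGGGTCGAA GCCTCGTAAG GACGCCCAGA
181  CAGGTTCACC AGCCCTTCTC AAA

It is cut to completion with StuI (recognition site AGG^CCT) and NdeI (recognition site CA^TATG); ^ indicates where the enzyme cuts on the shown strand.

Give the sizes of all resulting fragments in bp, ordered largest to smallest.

The StuI site (AGGCCT) starts at position 75.
StuI cuts after base 3 of each site, so after position 77.
The NdeI site (CATATG) starts at position 47.
NdeI cuts after base 2 of each site, so after position 48.
Combined cut positions: 48, 77.
Linear molecule, 2 cuts → 3 fragments:
  1–48 → 48 bp
  49–77 → 29 bp
  78–203 → 126 bp
Sorted largest to smallest: 126, 48, 29 bp.

126, 48, 29 bp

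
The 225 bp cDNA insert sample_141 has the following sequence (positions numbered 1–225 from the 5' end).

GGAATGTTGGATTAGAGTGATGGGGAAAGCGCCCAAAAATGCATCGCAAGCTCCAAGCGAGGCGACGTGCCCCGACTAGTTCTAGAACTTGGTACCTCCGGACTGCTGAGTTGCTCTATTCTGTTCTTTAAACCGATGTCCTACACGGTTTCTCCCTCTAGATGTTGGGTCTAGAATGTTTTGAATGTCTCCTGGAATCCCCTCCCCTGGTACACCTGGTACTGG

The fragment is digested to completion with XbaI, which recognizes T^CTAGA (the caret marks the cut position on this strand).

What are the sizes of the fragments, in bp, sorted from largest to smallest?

81, 76, 55, 13 bp

XbaI sites (TCTAGA) start at positions 81, 157, 170.
XbaI cuts after the first base of each site, so after positions 81, 157, 170.
Linear molecule, 3 cuts → 4 fragments:
  1–81 → 81 bp
  82–157 → 76 bp
  158–170 → 13 bp
  171–225 → 55 bp
Sorted largest to smallest: 81, 76, 55, 13 bp.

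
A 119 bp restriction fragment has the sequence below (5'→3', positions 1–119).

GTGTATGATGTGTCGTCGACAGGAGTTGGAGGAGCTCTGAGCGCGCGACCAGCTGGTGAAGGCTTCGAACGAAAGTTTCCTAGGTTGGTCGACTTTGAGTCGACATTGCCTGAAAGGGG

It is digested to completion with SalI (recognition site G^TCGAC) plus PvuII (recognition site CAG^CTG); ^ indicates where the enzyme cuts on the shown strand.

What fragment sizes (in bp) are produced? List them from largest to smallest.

37, 36, 20, 15, 11 bp

SalI sites (GTCGAC) start at positions 15, 88, 99.
SalI cuts after the first base of each site, so after positions 15, 88, 99.
The PvuII site (CAGCTG) starts at position 50.
PvuII cuts after base 3 of each site, so after position 52.
Combined cut positions: 15, 52, 88, 99.
Linear molecule, 4 cuts → 5 fragments:
  1–15 → 15 bp
  16–52 → 37 bp
  53–88 → 36 bp
  89–99 → 11 bp
  100–119 → 20 bp
Sorted largest to smallest: 37, 36, 20, 15, 11 bp.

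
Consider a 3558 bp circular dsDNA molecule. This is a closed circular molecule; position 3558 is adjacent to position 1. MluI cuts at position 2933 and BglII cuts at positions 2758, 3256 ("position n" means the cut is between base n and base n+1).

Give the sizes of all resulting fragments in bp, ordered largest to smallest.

Combined cut positions (sorted): 2758, 2933, 3256.
Circular molecule, 3 cuts → 3 fragments:
  2933 − 2758 = 175 bp
  3256 − 2933 = 323 bp
  wrap: 3558 − 3256 + 2758 = 3060 bp
Sorted largest to smallest: 3060, 323, 175 bp.

3060, 323, 175 bp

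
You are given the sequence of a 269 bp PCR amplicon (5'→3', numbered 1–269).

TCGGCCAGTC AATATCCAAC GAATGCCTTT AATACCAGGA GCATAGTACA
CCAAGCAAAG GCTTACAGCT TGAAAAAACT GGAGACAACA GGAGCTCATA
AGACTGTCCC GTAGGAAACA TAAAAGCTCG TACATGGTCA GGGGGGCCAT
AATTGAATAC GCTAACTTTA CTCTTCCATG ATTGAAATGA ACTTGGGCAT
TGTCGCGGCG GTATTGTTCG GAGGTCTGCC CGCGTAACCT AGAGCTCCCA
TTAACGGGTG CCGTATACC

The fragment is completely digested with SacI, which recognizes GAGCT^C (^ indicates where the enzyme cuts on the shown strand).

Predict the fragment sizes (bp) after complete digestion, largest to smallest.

SacI sites (GAGCTC) start at positions 92, 242.
SacI cuts after base 5 of each site (before the last base), so after positions 96, 246.
Linear molecule, 2 cuts → 3 fragments:
  1–96 → 96 bp
  97–246 → 150 bp
  247–269 → 23 bp
Sorted largest to smallest: 150, 96, 23 bp.

150, 96, 23 bp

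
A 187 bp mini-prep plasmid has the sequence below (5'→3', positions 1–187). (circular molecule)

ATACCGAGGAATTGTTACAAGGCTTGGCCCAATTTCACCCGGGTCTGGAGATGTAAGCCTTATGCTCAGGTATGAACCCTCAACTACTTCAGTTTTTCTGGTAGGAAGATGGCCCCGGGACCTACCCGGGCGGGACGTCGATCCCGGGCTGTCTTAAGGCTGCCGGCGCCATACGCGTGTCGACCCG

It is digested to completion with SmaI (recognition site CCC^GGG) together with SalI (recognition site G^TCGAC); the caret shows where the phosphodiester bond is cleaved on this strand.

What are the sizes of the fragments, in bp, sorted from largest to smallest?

SmaI sites (CCCGGG) start at positions 38, 114, 125, 143.
SmaI cuts after base 3 of each site, so after positions 40, 116, 127, 145.
The SalI site (GTCGAC) starts at position 179.
SalI cuts after the first base of each site, so after position 179.
Combined cut positions: 40, 116, 127, 145, 179.
Circular molecule, 5 cuts → 5 fragments:
  41–116 → 76 bp
  117–127 → 11 bp
  128–145 → 18 bp
  146–179 → 34 bp
  180–187 then 1–40 → 8 + 40 = 48 bp
Sorted largest to smallest: 76, 48, 34, 18, 11 bp.

76, 48, 34, 18, 11 bp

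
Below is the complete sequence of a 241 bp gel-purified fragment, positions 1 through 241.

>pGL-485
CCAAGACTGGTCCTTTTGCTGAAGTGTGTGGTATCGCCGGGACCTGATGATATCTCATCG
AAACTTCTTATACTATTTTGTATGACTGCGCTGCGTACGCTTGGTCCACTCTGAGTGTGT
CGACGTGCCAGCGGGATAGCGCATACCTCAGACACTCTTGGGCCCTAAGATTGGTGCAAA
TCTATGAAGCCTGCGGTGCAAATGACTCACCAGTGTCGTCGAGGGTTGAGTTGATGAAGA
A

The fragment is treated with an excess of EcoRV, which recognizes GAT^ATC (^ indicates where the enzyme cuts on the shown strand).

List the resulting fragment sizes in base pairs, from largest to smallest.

The EcoRV site (GATATC) starts at position 49.
EcoRV cuts after base 3 of each site, so after position 51.
Linear molecule, 1 cut → 2 fragments:
  1–51 → 51 bp
  52–241 → 190 bp
Sorted largest to smallest: 190, 51 bp.

190, 51 bp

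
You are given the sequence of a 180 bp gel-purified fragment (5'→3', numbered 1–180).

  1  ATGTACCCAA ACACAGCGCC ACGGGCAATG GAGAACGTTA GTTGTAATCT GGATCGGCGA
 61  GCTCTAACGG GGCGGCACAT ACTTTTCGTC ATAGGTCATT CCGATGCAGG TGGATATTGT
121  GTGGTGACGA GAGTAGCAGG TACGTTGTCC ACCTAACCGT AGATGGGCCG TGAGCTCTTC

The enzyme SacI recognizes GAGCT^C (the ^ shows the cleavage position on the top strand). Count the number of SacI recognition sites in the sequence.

GAGCTC occurs starting at positions 59, 172.
SacI cuts at 2 sites.

2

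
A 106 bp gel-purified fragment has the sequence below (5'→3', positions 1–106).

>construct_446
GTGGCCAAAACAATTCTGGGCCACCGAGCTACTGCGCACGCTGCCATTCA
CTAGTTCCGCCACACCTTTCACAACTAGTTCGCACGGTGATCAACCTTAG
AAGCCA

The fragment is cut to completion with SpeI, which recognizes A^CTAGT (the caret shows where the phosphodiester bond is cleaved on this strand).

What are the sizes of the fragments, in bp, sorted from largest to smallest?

50, 32, 24 bp

SpeI sites (ACTAGT) start at positions 50, 74.
SpeI cuts after the first base of each site, so after positions 50, 74.
Linear molecule, 2 cuts → 3 fragments:
  1–50 → 50 bp
  51–74 → 24 bp
  75–106 → 32 bp
Sorted largest to smallest: 50, 32, 24 bp.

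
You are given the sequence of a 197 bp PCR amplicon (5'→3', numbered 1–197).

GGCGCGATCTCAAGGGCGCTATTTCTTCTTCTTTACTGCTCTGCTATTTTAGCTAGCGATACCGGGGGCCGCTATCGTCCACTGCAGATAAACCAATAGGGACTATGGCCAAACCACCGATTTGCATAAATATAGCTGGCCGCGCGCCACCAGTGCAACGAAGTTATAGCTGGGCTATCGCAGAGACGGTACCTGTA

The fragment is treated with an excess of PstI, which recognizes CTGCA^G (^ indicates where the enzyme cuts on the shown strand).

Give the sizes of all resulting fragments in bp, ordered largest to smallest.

The PstI site (CTGCAG) starts at position 82.
PstI cuts after base 5 of each site (before the last base), so after position 86.
Linear molecule, 1 cut → 2 fragments:
  1–86 → 86 bp
  87–197 → 111 bp
Sorted largest to smallest: 111, 86 bp.

111, 86 bp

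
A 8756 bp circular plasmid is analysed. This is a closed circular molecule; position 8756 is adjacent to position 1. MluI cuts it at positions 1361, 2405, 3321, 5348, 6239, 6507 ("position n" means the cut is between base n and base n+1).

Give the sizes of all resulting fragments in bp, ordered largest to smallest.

Circular molecule, 6 cuts → 6 fragments:
  2405 − 1361 = 1044 bp
  3321 − 2405 = 916 bp
  5348 − 3321 = 2027 bp
  6239 − 5348 = 891 bp
  6507 − 6239 = 268 bp
  wrap: 8756 − 6507 + 1361 = 3610 bp
Sorted largest to smallest: 3610, 2027, 1044, 916, 891, 268 bp.

3610, 2027, 1044, 916, 891, 268 bp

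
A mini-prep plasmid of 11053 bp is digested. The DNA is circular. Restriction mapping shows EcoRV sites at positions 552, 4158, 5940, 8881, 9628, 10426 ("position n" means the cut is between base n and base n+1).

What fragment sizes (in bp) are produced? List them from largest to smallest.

Circular molecule, 6 cuts → 6 fragments:
  4158 − 552 = 3606 bp
  5940 − 4158 = 1782 bp
  8881 − 5940 = 2941 bp
  9628 − 8881 = 747 bp
  10426 − 9628 = 798 bp
  wrap: 11053 − 10426 + 552 = 1179 bp
Sorted largest to smallest: 3606, 2941, 1782, 1179, 798, 747 bp.

3606, 2941, 1782, 1179, 798, 747 bp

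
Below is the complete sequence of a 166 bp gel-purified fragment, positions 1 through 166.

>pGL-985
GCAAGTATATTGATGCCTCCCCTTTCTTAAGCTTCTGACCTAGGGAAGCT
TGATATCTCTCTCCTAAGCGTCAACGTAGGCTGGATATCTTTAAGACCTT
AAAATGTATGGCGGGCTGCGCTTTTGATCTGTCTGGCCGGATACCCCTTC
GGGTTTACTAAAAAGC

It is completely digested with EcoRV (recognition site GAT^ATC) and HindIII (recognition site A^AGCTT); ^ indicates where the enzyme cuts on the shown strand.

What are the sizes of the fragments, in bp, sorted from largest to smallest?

80, 32, 29, 17, 8 bp

EcoRV sites (GATATC) start at positions 52, 84.
EcoRV cuts after base 3 of each site, so after positions 54, 86.
HindIII sites (AAGCTT) start at positions 29, 46.
HindIII cuts after the first base of each site, so after positions 29, 46.
Combined cut positions: 29, 46, 54, 86.
Linear molecule, 4 cuts → 5 fragments:
  1–29 → 29 bp
  30–46 → 17 bp
  47–54 → 8 bp
  55–86 → 32 bp
  87–166 → 80 bp
Sorted largest to smallest: 80, 32, 29, 17, 8 bp.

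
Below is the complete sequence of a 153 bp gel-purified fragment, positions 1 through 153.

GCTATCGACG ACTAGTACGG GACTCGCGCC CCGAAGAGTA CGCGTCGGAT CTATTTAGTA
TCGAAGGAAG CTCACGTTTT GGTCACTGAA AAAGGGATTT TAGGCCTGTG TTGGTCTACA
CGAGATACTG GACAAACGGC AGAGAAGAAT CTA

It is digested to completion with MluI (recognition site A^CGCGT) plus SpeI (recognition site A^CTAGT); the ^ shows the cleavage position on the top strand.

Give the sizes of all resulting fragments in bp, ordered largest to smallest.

The MluI site (ACGCGT) starts at position 40.
MluI cuts after the first base of each site, so after position 40.
The SpeI site (ACTAGT) starts at position 11.
SpeI cuts after the first base of each site, so after position 11.
Combined cut positions: 11, 40.
Linear molecule, 2 cuts → 3 fragments:
  1–11 → 11 bp
  12–40 → 29 bp
  41–153 → 113 bp
Sorted largest to smallest: 113, 29, 11 bp.

113, 29, 11 bp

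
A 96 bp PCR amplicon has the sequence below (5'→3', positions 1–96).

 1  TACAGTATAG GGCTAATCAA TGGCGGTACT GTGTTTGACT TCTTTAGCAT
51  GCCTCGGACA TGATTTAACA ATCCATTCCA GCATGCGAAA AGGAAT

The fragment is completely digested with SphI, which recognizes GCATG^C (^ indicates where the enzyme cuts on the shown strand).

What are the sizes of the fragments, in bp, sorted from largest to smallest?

SphI sites (GCATGC) start at positions 47, 81.
SphI cuts after base 5 of each site (before the last base), so after positions 51, 85.
Linear molecule, 2 cuts → 3 fragments:
  1–51 → 51 bp
  52–85 → 34 bp
  86–96 → 11 bp
Sorted largest to smallest: 51, 34, 11 bp.

51, 34, 11 bp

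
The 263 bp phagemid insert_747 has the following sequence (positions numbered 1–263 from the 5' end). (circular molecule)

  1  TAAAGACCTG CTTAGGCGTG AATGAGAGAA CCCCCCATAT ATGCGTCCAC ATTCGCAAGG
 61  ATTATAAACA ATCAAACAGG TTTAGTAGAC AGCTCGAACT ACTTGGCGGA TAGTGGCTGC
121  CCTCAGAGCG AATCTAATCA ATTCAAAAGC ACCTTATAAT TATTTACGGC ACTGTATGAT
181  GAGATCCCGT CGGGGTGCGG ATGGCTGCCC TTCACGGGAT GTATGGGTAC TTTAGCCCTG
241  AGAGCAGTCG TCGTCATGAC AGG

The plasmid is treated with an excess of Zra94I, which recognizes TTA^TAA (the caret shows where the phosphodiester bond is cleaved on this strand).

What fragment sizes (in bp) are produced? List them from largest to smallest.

Zra94I sites (TTATAA) start at positions 62, 154.
Zra94I cuts after base 3 of each site, so after positions 64, 156.
Circular molecule, 2 cuts → 2 fragments:
  65–156 → 92 bp
  157–263 then 1–64 → 107 + 64 = 171 bp
Sorted largest to smallest: 171, 92 bp.

171, 92 bp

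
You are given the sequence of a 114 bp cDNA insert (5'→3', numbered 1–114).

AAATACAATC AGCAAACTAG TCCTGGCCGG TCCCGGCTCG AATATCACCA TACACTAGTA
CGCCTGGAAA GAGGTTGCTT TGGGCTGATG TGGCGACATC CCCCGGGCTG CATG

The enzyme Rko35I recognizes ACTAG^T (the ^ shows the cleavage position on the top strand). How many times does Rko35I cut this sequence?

ACTAGT occurs starting at positions 16, 54.
Rko35I cuts at 2 sites.

2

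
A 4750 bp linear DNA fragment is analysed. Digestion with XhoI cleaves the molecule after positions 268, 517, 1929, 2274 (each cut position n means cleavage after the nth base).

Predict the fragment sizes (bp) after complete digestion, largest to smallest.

2476, 1412, 345, 268, 249 bp

Linear molecule, 4 cuts → 5 fragments:
  268 − 0 = 268 bp
  517 − 268 = 249 bp
  1929 − 517 = 1412 bp
  2274 − 1929 = 345 bp
  4750 − 2274 = 2476 bp
Sorted largest to smallest: 2476, 1412, 345, 268, 249 bp.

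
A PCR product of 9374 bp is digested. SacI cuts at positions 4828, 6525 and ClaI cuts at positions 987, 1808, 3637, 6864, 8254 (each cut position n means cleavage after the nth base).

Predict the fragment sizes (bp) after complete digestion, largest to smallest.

Combined cut positions (sorted): 987, 1808, 3637, 4828, 6525, 6864, 8254.
Linear molecule, 7 cuts → 8 fragments:
  987 − 0 = 987 bp
  1808 − 987 = 821 bp
  3637 − 1808 = 1829 bp
  4828 − 3637 = 1191 bp
  6525 − 4828 = 1697 bp
  6864 − 6525 = 339 bp
  8254 − 6864 = 1390 bp
  9374 − 8254 = 1120 bp
Sorted largest to smallest: 1829, 1697, 1390, 1191, 1120, 987, 821, 339 bp.

1829, 1697, 1390, 1191, 1120, 987, 821, 339 bp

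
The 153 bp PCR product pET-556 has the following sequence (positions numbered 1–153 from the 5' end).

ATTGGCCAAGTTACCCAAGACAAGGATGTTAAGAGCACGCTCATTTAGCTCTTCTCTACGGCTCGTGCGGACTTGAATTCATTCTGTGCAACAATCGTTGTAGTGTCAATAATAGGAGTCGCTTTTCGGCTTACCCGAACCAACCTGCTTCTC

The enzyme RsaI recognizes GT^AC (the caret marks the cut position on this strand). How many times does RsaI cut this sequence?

No occurrence of GTAC is present in the sequence.
RsaI does not cut: 0 sites.

0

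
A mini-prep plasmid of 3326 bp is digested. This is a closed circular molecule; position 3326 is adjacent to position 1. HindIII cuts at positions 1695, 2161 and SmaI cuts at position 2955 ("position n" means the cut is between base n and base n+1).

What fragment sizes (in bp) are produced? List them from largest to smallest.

2066, 794, 466 bp

Combined cut positions (sorted): 1695, 2161, 2955.
Circular molecule, 3 cuts → 3 fragments:
  2161 − 1695 = 466 bp
  2955 − 2161 = 794 bp
  wrap: 3326 − 2955 + 1695 = 2066 bp
Sorted largest to smallest: 2066, 794, 466 bp.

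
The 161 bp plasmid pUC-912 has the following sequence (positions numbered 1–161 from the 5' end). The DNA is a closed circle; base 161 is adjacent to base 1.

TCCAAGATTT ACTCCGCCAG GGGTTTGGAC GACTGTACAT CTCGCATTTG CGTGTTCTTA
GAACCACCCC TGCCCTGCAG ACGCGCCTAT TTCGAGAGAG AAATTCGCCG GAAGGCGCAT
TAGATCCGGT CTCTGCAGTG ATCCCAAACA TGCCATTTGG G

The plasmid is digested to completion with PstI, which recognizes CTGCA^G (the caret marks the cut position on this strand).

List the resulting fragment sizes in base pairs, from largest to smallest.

103, 58 bp

PstI sites (CTGCAG) start at positions 75, 133.
PstI cuts after base 5 of each site (before the last base), so after positions 79, 137.
Circular molecule, 2 cuts → 2 fragments:
  80–137 → 58 bp
  138–161 then 1–79 → 24 + 79 = 103 bp
Sorted largest to smallest: 103, 58 bp.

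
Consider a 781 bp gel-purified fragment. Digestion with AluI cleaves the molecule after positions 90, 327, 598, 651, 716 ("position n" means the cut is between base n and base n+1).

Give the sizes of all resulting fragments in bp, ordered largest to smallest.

271, 237, 90, 65, 65, 53 bp

Linear molecule, 5 cuts → 6 fragments:
  90 − 0 = 90 bp
  327 − 90 = 237 bp
  598 − 327 = 271 bp
  651 − 598 = 53 bp
  716 − 651 = 65 bp
  781 − 716 = 65 bp
Sorted largest to smallest: 271, 237, 90, 65, 65, 53 bp.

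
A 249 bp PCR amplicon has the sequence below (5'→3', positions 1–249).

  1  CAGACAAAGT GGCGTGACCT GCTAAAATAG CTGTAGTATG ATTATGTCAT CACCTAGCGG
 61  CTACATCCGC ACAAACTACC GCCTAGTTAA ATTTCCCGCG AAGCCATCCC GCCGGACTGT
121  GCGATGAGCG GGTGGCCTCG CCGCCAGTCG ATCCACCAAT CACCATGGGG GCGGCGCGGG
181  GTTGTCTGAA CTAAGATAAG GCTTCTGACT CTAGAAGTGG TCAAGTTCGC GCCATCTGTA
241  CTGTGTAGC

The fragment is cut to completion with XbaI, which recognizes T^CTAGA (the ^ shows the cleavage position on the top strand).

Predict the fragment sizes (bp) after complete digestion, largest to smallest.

210, 39 bp

The XbaI site (TCTAGA) starts at position 210.
XbaI cuts after the first base of each site, so after position 210.
Linear molecule, 1 cut → 2 fragments:
  1–210 → 210 bp
  211–249 → 39 bp
Sorted largest to smallest: 210, 39 bp.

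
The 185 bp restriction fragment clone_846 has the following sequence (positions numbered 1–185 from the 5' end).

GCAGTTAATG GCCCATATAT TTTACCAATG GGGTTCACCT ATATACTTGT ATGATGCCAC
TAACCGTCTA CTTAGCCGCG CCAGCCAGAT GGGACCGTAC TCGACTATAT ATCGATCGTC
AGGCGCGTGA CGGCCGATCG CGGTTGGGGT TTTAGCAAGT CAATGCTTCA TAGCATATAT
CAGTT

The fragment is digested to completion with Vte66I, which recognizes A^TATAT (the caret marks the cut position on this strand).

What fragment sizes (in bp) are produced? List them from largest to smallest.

Vte66I sites (ATATAT) start at positions 15, 107, 175.
Vte66I cuts after the first base of each site, so after positions 15, 107, 175.
Linear molecule, 3 cuts → 4 fragments:
  1–15 → 15 bp
  16–107 → 92 bp
  108–175 → 68 bp
  176–185 → 10 bp
Sorted largest to smallest: 92, 68, 15, 10 bp.

92, 68, 15, 10 bp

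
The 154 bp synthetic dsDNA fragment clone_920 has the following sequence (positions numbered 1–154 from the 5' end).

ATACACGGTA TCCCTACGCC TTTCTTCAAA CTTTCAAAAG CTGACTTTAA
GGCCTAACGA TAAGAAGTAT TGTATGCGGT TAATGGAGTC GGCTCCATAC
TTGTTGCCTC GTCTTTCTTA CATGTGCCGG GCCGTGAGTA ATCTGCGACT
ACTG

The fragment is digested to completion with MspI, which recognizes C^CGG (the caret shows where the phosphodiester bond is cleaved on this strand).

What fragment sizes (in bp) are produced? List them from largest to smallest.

127, 27 bp

The MspI site (CCGG) starts at position 127.
MspI cuts after the first base of each site, so after position 127.
Linear molecule, 1 cut → 2 fragments:
  1–127 → 127 bp
  128–154 → 27 bp
Sorted largest to smallest: 127, 27 bp.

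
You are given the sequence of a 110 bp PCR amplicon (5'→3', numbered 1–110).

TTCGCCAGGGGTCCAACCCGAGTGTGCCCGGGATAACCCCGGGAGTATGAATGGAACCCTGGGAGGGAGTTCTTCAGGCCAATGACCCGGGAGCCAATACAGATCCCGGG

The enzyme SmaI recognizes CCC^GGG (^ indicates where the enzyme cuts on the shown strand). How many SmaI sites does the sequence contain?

CCCGGG occurs starting at positions 27, 38, 86, 105.
SmaI cuts at 4 sites.

4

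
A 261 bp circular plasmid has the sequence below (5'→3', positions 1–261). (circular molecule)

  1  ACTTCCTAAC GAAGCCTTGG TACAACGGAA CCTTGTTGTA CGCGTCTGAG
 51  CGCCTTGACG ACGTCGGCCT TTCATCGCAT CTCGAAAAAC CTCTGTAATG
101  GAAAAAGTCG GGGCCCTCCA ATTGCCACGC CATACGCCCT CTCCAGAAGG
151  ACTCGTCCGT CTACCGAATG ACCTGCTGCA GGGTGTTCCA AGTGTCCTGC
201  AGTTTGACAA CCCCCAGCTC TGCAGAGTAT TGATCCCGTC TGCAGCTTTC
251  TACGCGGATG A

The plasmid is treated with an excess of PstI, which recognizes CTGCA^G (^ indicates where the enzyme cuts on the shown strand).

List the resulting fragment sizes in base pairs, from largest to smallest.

197, 23, 21, 20 bp

PstI sites (CTGCAG) start at positions 176, 197, 220, 240.
PstI cuts after base 5 of each site (before the last base), so after positions 180, 201, 224, 244.
Circular molecule, 4 cuts → 4 fragments:
  181–201 → 21 bp
  202–224 → 23 bp
  225–244 → 20 bp
  245–261 then 1–180 → 17 + 180 = 197 bp
Sorted largest to smallest: 197, 23, 21, 20 bp.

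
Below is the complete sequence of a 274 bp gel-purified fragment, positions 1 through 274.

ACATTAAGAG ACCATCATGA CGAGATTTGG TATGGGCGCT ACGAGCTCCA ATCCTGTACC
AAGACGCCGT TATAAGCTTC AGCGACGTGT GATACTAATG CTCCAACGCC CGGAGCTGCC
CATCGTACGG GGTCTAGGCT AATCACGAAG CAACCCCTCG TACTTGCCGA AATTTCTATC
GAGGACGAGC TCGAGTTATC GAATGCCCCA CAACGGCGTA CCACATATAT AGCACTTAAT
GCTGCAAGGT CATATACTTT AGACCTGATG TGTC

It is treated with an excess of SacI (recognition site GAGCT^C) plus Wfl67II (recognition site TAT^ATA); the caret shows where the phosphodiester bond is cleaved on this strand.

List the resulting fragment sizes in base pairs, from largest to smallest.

SacI sites (GAGCTC) start at positions 43, 187.
SacI cuts after base 5 of each site (before the last base), so after positions 47, 191.
The Wfl67II site (TATATA) starts at position 226.
Wfl67II cuts after base 3 of each site, so after position 228.
Combined cut positions: 47, 191, 228.
Linear molecule, 3 cuts → 4 fragments:
  1–47 → 47 bp
  48–191 → 144 bp
  192–228 → 37 bp
  229–274 → 46 bp
Sorted largest to smallest: 144, 47, 46, 37 bp.

144, 47, 46, 37 bp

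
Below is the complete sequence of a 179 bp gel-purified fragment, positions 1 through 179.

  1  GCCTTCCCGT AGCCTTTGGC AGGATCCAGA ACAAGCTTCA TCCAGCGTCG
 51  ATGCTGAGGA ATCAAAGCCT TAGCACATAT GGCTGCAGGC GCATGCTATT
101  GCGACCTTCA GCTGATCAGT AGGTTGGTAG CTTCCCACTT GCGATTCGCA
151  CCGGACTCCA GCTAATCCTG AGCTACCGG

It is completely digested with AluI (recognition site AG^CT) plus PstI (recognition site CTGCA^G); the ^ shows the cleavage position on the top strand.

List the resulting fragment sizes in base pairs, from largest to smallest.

52, 35, 31, 24, 19, 11, 7 bp

AluI sites (AGCT) start at positions 34, 110, 129, 160, 171.
AluI cuts after base 2 of each site, so after positions 35, 111, 130, 161, 172.
The PstI site (CTGCAG) starts at position 83.
PstI cuts after base 5 of each site (before the last base), so after position 87.
Combined cut positions: 35, 87, 111, 130, 161, 172.
Linear molecule, 6 cuts → 7 fragments:
  1–35 → 35 bp
  36–87 → 52 bp
  88–111 → 24 bp
  112–130 → 19 bp
  131–161 → 31 bp
  162–172 → 11 bp
  173–179 → 7 bp
Sorted largest to smallest: 52, 35, 31, 24, 19, 11, 7 bp.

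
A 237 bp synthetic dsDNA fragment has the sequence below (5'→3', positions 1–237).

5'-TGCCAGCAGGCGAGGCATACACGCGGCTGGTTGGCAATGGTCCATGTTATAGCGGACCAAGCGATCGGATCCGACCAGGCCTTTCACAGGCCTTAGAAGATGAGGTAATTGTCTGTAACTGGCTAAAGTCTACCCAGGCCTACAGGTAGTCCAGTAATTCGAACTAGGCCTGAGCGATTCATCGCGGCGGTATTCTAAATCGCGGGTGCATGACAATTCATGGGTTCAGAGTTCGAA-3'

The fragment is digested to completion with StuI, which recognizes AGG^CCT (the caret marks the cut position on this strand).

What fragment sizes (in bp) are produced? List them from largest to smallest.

79, 69, 48, 30, 11 bp

StuI sites (AGGCCT) start at positions 77, 88, 136, 166.
StuI cuts after base 3 of each site, so after positions 79, 90, 138, 168.
Linear molecule, 4 cuts → 5 fragments:
  1–79 → 79 bp
  80–90 → 11 bp
  91–138 → 48 bp
  139–168 → 30 bp
  169–237 → 69 bp
Sorted largest to smallest: 79, 69, 48, 30, 11 bp.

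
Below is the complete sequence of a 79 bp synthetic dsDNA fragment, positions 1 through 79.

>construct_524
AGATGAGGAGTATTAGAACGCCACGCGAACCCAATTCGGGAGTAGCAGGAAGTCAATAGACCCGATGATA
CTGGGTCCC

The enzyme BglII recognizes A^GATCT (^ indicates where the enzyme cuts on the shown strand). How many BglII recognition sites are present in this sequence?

0

No occurrence of AGATCT is present in the sequence.
BglII does not cut: 0 sites.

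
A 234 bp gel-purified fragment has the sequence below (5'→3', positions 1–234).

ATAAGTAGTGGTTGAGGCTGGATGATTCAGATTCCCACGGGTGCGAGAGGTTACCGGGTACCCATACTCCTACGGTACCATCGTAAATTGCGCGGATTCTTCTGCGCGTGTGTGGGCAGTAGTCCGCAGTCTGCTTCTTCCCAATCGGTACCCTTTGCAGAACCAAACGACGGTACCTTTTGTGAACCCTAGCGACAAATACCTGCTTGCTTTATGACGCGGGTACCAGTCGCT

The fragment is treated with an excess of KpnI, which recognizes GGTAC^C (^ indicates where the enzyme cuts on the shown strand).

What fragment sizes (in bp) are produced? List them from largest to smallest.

KpnI sites (GGTACC) start at positions 57, 74, 147, 172, 222.
KpnI cuts after base 5 of each site (before the last base), so after positions 61, 78, 151, 176, 226.
Linear molecule, 5 cuts → 6 fragments:
  1–61 → 61 bp
  62–78 → 17 bp
  79–151 → 73 bp
  152–176 → 25 bp
  177–226 → 50 bp
  227–234 → 8 bp
Sorted largest to smallest: 73, 61, 50, 25, 17, 8 bp.

73, 61, 50, 25, 17, 8 bp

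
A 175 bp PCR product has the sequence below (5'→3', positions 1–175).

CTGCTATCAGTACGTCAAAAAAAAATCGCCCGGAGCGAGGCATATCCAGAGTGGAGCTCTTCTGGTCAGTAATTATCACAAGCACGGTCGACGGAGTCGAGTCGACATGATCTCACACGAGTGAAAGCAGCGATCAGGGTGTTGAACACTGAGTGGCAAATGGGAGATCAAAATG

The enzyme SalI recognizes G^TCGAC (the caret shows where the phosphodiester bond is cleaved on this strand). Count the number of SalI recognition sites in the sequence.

2

GTCGAC occurs starting at positions 87, 101.
SalI cuts at 2 sites.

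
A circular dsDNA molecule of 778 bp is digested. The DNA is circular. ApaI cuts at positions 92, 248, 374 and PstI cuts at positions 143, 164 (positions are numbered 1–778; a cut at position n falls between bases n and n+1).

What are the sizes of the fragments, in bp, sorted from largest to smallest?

496, 126, 84, 51, 21 bp

Combined cut positions (sorted): 92, 143, 164, 248, 374.
Circular molecule, 5 cuts → 5 fragments:
  143 − 92 = 51 bp
  164 − 143 = 21 bp
  248 − 164 = 84 bp
  374 − 248 = 126 bp
  wrap: 778 − 374 + 92 = 496 bp
Sorted largest to smallest: 496, 126, 84, 51, 21 bp.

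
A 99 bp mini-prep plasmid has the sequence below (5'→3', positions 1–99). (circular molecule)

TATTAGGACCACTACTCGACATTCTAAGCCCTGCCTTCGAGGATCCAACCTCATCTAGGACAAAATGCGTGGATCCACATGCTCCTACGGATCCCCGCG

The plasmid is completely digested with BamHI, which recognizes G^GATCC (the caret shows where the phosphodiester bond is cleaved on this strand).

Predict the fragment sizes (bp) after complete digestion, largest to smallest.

51, 30, 18 bp

BamHI sites (GGATCC) start at positions 41, 71, 89.
BamHI cuts after the first base of each site, so after positions 41, 71, 89.
Circular molecule, 3 cuts → 3 fragments:
  42–71 → 30 bp
  72–89 → 18 bp
  90–99 then 1–41 → 10 + 41 = 51 bp
Sorted largest to smallest: 51, 30, 18 bp.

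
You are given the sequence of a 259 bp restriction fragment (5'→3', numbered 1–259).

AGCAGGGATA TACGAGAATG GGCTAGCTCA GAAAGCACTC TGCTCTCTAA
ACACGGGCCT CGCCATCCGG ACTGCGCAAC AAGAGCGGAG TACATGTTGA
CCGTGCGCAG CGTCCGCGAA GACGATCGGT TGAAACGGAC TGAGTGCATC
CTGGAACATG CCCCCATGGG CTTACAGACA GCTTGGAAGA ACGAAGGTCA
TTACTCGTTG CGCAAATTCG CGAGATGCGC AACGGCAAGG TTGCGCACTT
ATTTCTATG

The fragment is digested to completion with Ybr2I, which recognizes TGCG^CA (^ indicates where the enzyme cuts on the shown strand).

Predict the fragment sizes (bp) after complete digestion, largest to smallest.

Ybr2I sites (TGCGCA) start at positions 73, 104, 209, 226, 242.
Ybr2I cuts after base 4 of each site, so after positions 76, 107, 212, 229, 245.
Linear molecule, 5 cuts → 6 fragments:
  1–76 → 76 bp
  77–107 → 31 bp
  108–212 → 105 bp
  213–229 → 17 bp
  230–245 → 16 bp
  246–259 → 14 bp
Sorted largest to smallest: 105, 76, 31, 17, 16, 14 bp.

105, 76, 31, 17, 16, 14 bp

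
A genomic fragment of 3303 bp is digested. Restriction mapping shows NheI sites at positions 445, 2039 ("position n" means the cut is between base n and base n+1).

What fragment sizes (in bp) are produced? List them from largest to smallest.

Linear molecule, 2 cuts → 3 fragments:
  445 − 0 = 445 bp
  2039 − 445 = 1594 bp
  3303 − 2039 = 1264 bp
Sorted largest to smallest: 1594, 1264, 445 bp.

1594, 1264, 445 bp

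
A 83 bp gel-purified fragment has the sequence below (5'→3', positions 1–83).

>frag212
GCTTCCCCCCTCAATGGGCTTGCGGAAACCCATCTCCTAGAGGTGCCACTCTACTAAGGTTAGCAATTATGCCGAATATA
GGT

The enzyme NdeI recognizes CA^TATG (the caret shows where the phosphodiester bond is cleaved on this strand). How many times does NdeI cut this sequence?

0

No occurrence of CATATG is present in the sequence.
NdeI does not cut: 0 sites.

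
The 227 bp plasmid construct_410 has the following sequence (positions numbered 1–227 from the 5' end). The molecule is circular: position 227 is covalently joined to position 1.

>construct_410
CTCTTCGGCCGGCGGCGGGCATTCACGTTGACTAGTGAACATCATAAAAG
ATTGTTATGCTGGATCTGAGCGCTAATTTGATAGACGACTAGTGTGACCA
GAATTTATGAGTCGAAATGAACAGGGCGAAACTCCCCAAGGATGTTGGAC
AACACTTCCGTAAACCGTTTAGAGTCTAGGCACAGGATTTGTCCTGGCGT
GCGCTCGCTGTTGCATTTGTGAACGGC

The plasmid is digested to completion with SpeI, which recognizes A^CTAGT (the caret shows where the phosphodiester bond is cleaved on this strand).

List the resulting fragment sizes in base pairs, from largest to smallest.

170, 57 bp

SpeI sites (ACTAGT) start at positions 31, 88.
SpeI cuts after the first base of each site, so after positions 31, 88.
Circular molecule, 2 cuts → 2 fragments:
  32–88 → 57 bp
  89–227 then 1–31 → 139 + 31 = 170 bp
Sorted largest to smallest: 170, 57 bp.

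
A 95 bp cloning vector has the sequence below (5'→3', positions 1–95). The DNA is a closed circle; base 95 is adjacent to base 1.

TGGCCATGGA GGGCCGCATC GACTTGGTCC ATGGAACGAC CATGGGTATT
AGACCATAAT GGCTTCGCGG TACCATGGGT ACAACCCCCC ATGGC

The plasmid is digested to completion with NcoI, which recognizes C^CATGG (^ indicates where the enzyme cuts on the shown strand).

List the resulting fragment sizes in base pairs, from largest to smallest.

NcoI sites (CCATGG) start at positions 4, 29, 40, 73, 89.
NcoI cuts after the first base of each site, so after positions 4, 29, 40, 73, 89.
Circular molecule, 5 cuts → 5 fragments:
  5–29 → 25 bp
  30–40 → 11 bp
  41–73 → 33 bp
  74–89 → 16 bp
  90–95 then 1–4 → 6 + 4 = 10 bp
Sorted largest to smallest: 33, 25, 16, 11, 10 bp.

33, 25, 16, 11, 10 bp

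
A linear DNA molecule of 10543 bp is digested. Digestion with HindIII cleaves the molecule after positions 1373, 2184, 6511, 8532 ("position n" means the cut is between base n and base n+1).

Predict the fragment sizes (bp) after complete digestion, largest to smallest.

Linear molecule, 4 cuts → 5 fragments:
  1373 − 0 = 1373 bp
  2184 − 1373 = 811 bp
  6511 − 2184 = 4327 bp
  8532 − 6511 = 2021 bp
  10543 − 8532 = 2011 bp
Sorted largest to smallest: 4327, 2021, 2011, 1373, 811 bp.

4327, 2021, 2011, 1373, 811 bp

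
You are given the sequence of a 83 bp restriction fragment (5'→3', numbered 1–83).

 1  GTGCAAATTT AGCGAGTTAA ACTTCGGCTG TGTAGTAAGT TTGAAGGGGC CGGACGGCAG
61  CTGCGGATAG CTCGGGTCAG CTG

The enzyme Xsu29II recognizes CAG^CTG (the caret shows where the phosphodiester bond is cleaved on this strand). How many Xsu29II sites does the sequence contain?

CAGCTG occurs starting at positions 58, 78.
Xsu29II cuts at 2 sites.

2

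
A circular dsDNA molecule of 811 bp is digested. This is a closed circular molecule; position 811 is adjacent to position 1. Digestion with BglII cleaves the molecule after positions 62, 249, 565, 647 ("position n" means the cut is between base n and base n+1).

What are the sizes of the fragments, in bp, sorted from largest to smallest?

Circular molecule, 4 cuts → 4 fragments:
  249 − 62 = 187 bp
  565 − 249 = 316 bp
  647 − 565 = 82 bp
  wrap: 811 − 647 + 62 = 226 bp
Sorted largest to smallest: 316, 226, 187, 82 bp.

316, 226, 187, 82 bp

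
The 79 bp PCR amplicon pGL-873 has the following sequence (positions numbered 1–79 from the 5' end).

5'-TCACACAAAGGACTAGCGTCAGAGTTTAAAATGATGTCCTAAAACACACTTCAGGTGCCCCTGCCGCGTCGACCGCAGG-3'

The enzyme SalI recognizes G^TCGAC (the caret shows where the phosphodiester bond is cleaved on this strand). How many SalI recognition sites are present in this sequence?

1

GTCGAC occurs starting at position 68.
SalI cuts at 1 site.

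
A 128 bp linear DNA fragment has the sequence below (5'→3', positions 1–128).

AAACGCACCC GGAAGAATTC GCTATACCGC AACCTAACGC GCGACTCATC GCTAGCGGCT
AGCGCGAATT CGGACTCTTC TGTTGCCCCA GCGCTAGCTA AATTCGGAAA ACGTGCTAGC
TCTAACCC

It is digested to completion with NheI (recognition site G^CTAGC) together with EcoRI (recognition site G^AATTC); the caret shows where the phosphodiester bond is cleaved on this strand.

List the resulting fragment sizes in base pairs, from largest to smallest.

36, 27, 22, 15, 13, 8, 7 bp

NheI sites (GCTAGC) start at positions 51, 58, 93, 115.
NheI cuts after the first base of each site, so after positions 51, 58, 93, 115.
EcoRI sites (GAATTC) start at positions 15, 66.
EcoRI cuts after the first base of each site, so after positions 15, 66.
Combined cut positions: 15, 51, 58, 66, 93, 115.
Linear molecule, 6 cuts → 7 fragments:
  1–15 → 15 bp
  16–51 → 36 bp
  52–58 → 7 bp
  59–66 → 8 bp
  67–93 → 27 bp
  94–115 → 22 bp
  116–128 → 13 bp
Sorted largest to smallest: 36, 27, 22, 15, 13, 8, 7 bp.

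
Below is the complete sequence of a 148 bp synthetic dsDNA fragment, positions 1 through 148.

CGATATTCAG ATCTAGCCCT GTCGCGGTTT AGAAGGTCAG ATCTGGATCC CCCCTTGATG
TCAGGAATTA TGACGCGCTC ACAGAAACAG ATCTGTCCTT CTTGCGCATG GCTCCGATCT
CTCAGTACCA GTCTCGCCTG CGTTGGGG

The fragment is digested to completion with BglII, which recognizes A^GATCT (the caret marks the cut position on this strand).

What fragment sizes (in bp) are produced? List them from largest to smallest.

59, 50, 30, 9 bp

BglII sites (AGATCT) start at positions 9, 39, 89.
BglII cuts after the first base of each site, so after positions 9, 39, 89.
Linear molecule, 3 cuts → 4 fragments:
  1–9 → 9 bp
  10–39 → 30 bp
  40–89 → 50 bp
  90–148 → 59 bp
Sorted largest to smallest: 59, 50, 30, 9 bp.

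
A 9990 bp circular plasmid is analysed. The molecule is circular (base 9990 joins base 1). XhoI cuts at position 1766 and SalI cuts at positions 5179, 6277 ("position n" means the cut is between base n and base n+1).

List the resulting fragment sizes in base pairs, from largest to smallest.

5479, 3413, 1098 bp

Combined cut positions (sorted): 1766, 5179, 6277.
Circular molecule, 3 cuts → 3 fragments:
  5179 − 1766 = 3413 bp
  6277 − 5179 = 1098 bp
  wrap: 9990 − 6277 + 1766 = 5479 bp
Sorted largest to smallest: 5479, 3413, 1098 bp.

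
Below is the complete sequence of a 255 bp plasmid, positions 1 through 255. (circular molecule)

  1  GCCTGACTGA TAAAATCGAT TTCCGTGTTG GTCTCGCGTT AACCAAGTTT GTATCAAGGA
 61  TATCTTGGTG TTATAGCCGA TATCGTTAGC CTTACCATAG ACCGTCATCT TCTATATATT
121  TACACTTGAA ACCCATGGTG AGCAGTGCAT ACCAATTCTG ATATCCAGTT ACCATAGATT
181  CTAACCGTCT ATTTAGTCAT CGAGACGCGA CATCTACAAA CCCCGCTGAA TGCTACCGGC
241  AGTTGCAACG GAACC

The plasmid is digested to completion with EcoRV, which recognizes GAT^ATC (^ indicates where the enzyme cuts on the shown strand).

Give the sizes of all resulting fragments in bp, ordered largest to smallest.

EcoRV sites (GATATC) start at positions 59, 79, 160.
EcoRV cuts after base 3 of each site, so after positions 61, 81, 162.
Circular molecule, 3 cuts → 3 fragments:
  62–81 → 20 bp
  82–162 → 81 bp
  163–255 then 1–61 → 93 + 61 = 154 bp
Sorted largest to smallest: 154, 81, 20 bp.

154, 81, 20 bp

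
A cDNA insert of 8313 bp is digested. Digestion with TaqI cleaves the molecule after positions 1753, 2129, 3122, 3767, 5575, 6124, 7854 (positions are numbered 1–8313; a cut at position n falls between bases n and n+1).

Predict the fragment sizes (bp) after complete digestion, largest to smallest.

Linear molecule, 7 cuts → 8 fragments:
  1753 − 0 = 1753 bp
  2129 − 1753 = 376 bp
  3122 − 2129 = 993 bp
  3767 − 3122 = 645 bp
  5575 − 3767 = 1808 bp
  6124 − 5575 = 549 bp
  7854 − 6124 = 1730 bp
  8313 − 7854 = 459 bp
Sorted largest to smallest: 1808, 1753, 1730, 993, 645, 549, 459, 376 bp.

1808, 1753, 1730, 993, 645, 549, 459, 376 bp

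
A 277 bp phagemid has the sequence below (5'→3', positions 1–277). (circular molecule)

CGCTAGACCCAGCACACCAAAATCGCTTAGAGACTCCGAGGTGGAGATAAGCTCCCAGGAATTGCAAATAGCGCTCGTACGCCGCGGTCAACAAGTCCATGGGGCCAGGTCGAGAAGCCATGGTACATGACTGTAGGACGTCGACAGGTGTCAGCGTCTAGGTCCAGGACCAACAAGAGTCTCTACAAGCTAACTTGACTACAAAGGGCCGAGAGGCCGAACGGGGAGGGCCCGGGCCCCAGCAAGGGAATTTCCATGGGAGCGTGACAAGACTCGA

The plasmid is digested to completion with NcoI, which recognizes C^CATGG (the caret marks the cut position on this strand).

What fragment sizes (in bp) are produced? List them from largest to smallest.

136, 120, 21 bp

NcoI sites (CCATGG) start at positions 97, 118, 254.
NcoI cuts after the first base of each site, so after positions 97, 118, 254.
Circular molecule, 3 cuts → 3 fragments:
  98–118 → 21 bp
  119–254 → 136 bp
  255–277 then 1–97 → 23 + 97 = 120 bp
Sorted largest to smallest: 136, 120, 21 bp.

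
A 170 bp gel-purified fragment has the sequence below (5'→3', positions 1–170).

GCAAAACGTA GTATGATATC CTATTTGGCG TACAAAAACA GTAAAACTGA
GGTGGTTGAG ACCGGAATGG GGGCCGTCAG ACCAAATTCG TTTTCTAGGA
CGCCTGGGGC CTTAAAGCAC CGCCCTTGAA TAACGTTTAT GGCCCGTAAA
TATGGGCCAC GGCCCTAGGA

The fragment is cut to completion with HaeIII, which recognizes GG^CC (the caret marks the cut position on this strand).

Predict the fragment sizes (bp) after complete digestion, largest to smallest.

73, 36, 33, 14, 8, 6 bp

HaeIII sites (GGCC) start at positions 72, 108, 141, 155, 161.
HaeIII cuts after base 2 of each site, so after positions 73, 109, 142, 156, 162.
Linear molecule, 5 cuts → 6 fragments:
  1–73 → 73 bp
  74–109 → 36 bp
  110–142 → 33 bp
  143–156 → 14 bp
  157–162 → 6 bp
  163–170 → 8 bp
Sorted largest to smallest: 73, 36, 33, 14, 8, 6 bp.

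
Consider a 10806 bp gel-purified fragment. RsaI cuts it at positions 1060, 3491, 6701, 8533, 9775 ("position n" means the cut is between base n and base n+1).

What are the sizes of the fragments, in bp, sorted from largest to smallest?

3210, 2431, 1832, 1242, 1060, 1031 bp

Linear molecule, 5 cuts → 6 fragments:
  1060 − 0 = 1060 bp
  3491 − 1060 = 2431 bp
  6701 − 3491 = 3210 bp
  8533 − 6701 = 1832 bp
  9775 − 8533 = 1242 bp
  10806 − 9775 = 1031 bp
Sorted largest to smallest: 3210, 2431, 1832, 1242, 1060, 1031 bp.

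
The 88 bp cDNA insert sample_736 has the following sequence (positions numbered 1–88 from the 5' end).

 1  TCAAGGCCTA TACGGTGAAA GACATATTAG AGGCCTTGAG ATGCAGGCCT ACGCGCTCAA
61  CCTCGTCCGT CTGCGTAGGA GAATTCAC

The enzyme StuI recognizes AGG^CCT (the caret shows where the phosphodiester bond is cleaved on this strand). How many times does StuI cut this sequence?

AGGCCT occurs starting at positions 4, 31, 45.
StuI cuts at 3 sites.

3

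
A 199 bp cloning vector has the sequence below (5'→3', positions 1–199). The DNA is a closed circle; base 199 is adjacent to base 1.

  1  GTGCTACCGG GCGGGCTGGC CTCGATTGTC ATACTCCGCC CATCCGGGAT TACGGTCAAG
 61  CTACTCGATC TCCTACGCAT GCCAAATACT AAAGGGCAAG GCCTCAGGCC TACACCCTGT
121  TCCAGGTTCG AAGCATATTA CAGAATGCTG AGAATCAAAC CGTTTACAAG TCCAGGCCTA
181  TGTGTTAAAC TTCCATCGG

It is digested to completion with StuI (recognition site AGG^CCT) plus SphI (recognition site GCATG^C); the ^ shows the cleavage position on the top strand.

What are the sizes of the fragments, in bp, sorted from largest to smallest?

104, 68, 20, 7 bp

StuI sites (AGGCCT) start at positions 99, 106, 174.
StuI cuts after base 3 of each site, so after positions 101, 108, 176.
The SphI site (GCATGC) starts at position 77.
SphI cuts after base 5 of each site (before the last base), so after position 81.
Combined cut positions: 81, 101, 108, 176.
Circular molecule, 4 cuts → 4 fragments:
  82–101 → 20 bp
  102–108 → 7 bp
  109–176 → 68 bp
  177–199 then 1–81 → 23 + 81 = 104 bp
Sorted largest to smallest: 104, 68, 20, 7 bp.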